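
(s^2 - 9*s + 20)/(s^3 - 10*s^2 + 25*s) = (s - 4)/(s*(s - 5))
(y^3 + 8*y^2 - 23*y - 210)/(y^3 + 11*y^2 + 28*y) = (y^2 + y - 30)/(y*(y + 4))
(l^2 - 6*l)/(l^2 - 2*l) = (l - 6)/(l - 2)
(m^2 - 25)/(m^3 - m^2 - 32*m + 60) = (m + 5)/(m^2 + 4*m - 12)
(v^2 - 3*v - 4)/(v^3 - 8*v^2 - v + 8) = (v - 4)/(v^2 - 9*v + 8)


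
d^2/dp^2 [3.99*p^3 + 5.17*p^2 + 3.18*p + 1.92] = 23.94*p + 10.34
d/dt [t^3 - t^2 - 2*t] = 3*t^2 - 2*t - 2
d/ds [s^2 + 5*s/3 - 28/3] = 2*s + 5/3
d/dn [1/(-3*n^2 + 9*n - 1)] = 3*(2*n - 3)/(3*n^2 - 9*n + 1)^2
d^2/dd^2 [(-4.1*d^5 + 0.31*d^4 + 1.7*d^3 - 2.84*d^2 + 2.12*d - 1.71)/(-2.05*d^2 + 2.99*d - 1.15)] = (103.3815*d^7 - 404.70075*d^6 + 625.23729*d^5 - 443.949036*d^4 + 120.11608*d^3 + 33.09885*d^2 - 46.39077*d + 15.445052)/(8.615125*d^6 - 37.696425*d^5 + 69.48024*d^4 - 69.024449*d^3 + 38.97672*d^2 - 11.862825*d + 1.520875)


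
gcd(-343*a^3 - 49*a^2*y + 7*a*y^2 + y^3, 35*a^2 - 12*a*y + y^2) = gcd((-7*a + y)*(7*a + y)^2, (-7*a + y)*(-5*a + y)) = -7*a + y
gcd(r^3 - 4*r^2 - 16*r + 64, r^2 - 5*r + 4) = r - 4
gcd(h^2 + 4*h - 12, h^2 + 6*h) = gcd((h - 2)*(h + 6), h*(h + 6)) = h + 6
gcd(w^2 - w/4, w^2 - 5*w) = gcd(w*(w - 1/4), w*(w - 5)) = w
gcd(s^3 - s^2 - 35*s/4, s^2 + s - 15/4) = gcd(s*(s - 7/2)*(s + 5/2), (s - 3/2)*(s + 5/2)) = s + 5/2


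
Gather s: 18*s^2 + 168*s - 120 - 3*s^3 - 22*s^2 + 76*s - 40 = -3*s^3 - 4*s^2 + 244*s - 160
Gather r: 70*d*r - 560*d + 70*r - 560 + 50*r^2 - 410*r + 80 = -560*d + 50*r^2 + r*(70*d - 340) - 480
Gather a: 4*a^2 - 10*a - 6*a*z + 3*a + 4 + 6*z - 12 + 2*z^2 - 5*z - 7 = 4*a^2 + a*(-6*z - 7) + 2*z^2 + z - 15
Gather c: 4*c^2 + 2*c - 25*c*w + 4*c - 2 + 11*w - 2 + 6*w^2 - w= 4*c^2 + c*(6 - 25*w) + 6*w^2 + 10*w - 4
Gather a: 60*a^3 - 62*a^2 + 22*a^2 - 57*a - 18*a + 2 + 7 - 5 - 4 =60*a^3 - 40*a^2 - 75*a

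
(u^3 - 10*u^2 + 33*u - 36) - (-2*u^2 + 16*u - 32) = u^3 - 8*u^2 + 17*u - 4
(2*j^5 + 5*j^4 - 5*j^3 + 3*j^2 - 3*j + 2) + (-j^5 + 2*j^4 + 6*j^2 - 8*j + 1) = j^5 + 7*j^4 - 5*j^3 + 9*j^2 - 11*j + 3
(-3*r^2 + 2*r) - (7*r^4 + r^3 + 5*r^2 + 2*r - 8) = -7*r^4 - r^3 - 8*r^2 + 8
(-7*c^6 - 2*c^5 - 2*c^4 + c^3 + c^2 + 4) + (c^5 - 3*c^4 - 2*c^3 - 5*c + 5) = -7*c^6 - c^5 - 5*c^4 - c^3 + c^2 - 5*c + 9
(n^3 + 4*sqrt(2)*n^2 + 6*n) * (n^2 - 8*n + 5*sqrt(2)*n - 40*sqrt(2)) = n^5 - 8*n^4 + 9*sqrt(2)*n^4 - 72*sqrt(2)*n^3 + 46*n^3 - 368*n^2 + 30*sqrt(2)*n^2 - 240*sqrt(2)*n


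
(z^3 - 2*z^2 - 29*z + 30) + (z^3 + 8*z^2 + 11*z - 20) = 2*z^3 + 6*z^2 - 18*z + 10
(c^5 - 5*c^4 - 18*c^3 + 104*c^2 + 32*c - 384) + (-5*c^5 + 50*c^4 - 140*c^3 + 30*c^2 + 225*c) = -4*c^5 + 45*c^4 - 158*c^3 + 134*c^2 + 257*c - 384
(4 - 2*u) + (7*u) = 5*u + 4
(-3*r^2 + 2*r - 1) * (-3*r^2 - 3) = 9*r^4 - 6*r^3 + 12*r^2 - 6*r + 3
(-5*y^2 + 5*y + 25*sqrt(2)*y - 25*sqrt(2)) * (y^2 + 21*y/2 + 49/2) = -5*y^4 - 95*y^3/2 + 25*sqrt(2)*y^3 - 70*y^2 + 475*sqrt(2)*y^2/2 + 245*y/2 + 350*sqrt(2)*y - 1225*sqrt(2)/2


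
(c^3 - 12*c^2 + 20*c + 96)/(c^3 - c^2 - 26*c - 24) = (c^2 - 6*c - 16)/(c^2 + 5*c + 4)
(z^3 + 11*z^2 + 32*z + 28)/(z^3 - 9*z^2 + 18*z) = (z^3 + 11*z^2 + 32*z + 28)/(z*(z^2 - 9*z + 18))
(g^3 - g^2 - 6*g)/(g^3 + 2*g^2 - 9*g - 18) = g/(g + 3)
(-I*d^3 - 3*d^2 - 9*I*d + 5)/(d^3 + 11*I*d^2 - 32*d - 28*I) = (-I*d^3 - 3*d^2 - 9*I*d + 5)/(d^3 + 11*I*d^2 - 32*d - 28*I)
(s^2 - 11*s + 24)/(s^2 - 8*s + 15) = (s - 8)/(s - 5)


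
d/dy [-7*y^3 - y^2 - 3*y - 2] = -21*y^2 - 2*y - 3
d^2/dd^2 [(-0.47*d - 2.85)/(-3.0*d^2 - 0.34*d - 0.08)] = ((0.47*d + 2.85)*(6.0*d + 0.34)*(12.0*d + 0.68) - (8.46*d + 17.4196)*(3.0*d^2 + 0.34*d + 0.08))/(3.0*d^2 + 0.34*d + 0.08)^3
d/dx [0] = 0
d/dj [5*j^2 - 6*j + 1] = 10*j - 6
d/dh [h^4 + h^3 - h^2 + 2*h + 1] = 4*h^3 + 3*h^2 - 2*h + 2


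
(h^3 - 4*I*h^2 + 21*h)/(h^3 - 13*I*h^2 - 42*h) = (h + 3*I)/(h - 6*I)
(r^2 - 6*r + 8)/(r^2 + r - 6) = (r - 4)/(r + 3)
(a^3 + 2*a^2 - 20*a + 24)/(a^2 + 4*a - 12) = a - 2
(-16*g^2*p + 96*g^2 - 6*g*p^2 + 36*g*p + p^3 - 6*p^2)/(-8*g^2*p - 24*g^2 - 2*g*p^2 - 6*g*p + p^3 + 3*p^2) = (-8*g*p + 48*g + p^2 - 6*p)/(-4*g*p - 12*g + p^2 + 3*p)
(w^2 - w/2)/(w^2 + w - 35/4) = 2*w*(2*w - 1)/(4*w^2 + 4*w - 35)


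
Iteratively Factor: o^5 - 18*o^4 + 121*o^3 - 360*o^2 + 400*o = (o)*(o^4 - 18*o^3 + 121*o^2 - 360*o + 400) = o*(o - 5)*(o^3 - 13*o^2 + 56*o - 80) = o*(o - 5)*(o - 4)*(o^2 - 9*o + 20) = o*(o - 5)^2*(o - 4)*(o - 4)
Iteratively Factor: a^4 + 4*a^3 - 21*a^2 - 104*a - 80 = (a + 4)*(a^3 - 21*a - 20) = (a + 1)*(a + 4)*(a^2 - a - 20) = (a - 5)*(a + 1)*(a + 4)*(a + 4)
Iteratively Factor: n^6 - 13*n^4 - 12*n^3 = (n + 3)*(n^5 - 3*n^4 - 4*n^3) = (n + 1)*(n + 3)*(n^4 - 4*n^3) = n*(n + 1)*(n + 3)*(n^3 - 4*n^2) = n^2*(n + 1)*(n + 3)*(n^2 - 4*n) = n^3*(n + 1)*(n + 3)*(n - 4)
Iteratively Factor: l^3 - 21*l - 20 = (l + 1)*(l^2 - l - 20) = (l + 1)*(l + 4)*(l - 5)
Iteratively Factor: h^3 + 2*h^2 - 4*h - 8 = (h + 2)*(h^2 - 4) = (h + 2)^2*(h - 2)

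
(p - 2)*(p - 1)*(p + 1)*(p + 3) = p^4 + p^3 - 7*p^2 - p + 6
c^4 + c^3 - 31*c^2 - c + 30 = (c - 5)*(c - 1)*(c + 1)*(c + 6)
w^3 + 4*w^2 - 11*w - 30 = (w - 3)*(w + 2)*(w + 5)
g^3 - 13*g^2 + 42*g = g*(g - 7)*(g - 6)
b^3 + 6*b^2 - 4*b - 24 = (b - 2)*(b + 2)*(b + 6)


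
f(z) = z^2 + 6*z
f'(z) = 2*z + 6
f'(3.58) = 13.16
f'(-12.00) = -18.00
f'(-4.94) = -3.88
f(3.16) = 28.95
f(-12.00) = 72.00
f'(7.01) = 20.02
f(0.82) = 5.59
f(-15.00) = 135.00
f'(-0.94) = 4.12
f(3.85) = 37.92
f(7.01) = 91.20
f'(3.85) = 13.70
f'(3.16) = 12.32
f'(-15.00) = -24.00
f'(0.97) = 7.94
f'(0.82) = 7.64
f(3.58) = 34.30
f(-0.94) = -4.76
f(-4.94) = -5.24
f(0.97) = 6.76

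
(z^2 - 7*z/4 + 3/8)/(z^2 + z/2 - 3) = (z - 1/4)/(z + 2)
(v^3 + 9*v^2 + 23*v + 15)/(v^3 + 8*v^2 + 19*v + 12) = (v + 5)/(v + 4)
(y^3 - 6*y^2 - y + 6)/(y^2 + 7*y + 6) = (y^2 - 7*y + 6)/(y + 6)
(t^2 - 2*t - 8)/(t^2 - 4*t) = (t + 2)/t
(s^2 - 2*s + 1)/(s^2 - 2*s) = (s^2 - 2*s + 1)/(s*(s - 2))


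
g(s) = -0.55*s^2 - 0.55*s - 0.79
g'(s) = -1.1*s - 0.55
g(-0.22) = -0.70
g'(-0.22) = -0.31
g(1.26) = -2.36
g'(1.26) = -1.94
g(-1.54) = -1.25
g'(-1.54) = 1.14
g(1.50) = -2.85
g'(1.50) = -2.20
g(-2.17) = -2.19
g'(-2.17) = 1.84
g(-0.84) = -0.72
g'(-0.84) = 0.37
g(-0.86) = -0.72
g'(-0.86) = 0.40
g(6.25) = -25.71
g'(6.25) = -7.42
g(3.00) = -7.39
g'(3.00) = -3.85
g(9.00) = -50.29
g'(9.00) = -10.45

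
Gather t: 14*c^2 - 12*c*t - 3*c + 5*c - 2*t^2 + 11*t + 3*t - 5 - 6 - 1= 14*c^2 + 2*c - 2*t^2 + t*(14 - 12*c) - 12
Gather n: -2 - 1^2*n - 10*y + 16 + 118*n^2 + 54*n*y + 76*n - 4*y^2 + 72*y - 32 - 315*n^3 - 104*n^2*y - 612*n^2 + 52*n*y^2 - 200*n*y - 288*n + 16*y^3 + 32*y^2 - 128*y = -315*n^3 + n^2*(-104*y - 494) + n*(52*y^2 - 146*y - 213) + 16*y^3 + 28*y^2 - 66*y - 18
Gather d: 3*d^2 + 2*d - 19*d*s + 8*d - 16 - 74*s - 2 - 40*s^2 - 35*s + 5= 3*d^2 + d*(10 - 19*s) - 40*s^2 - 109*s - 13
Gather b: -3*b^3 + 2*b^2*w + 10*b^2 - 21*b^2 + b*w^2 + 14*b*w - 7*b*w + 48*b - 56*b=-3*b^3 + b^2*(2*w - 11) + b*(w^2 + 7*w - 8)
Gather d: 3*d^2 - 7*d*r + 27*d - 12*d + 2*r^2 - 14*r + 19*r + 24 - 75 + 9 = 3*d^2 + d*(15 - 7*r) + 2*r^2 + 5*r - 42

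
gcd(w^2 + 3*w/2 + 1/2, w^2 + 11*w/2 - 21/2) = 1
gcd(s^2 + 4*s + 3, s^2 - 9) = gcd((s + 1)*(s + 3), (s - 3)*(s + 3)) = s + 3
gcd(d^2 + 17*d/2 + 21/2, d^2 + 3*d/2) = d + 3/2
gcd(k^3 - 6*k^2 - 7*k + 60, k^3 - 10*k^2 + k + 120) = k^2 - 2*k - 15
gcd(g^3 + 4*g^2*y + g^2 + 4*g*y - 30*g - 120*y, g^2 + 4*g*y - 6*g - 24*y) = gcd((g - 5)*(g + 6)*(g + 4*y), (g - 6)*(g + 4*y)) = g + 4*y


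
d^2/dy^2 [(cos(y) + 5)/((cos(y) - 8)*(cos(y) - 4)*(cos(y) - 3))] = 2*(-3694*(1 - cos(y)^2)^2 - 15*sin(y)^6 - 2*cos(y)^7 - 15*cos(y)^6 + 439*cos(y)^5 + 9367*cos(y)^3 - 2886*cos(y)^2 - 39108*cos(y) + 26157)/((cos(y) - 8)^3*(cos(y) - 4)^3*(cos(y) - 3)^3)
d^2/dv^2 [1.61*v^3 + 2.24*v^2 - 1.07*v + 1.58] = 9.66*v + 4.48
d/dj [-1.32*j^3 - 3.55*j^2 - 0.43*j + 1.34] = -3.96*j^2 - 7.1*j - 0.43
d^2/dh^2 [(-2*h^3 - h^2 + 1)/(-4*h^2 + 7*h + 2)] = 2*(142*h^3 + 60*h^2 + 108*h - 53)/(64*h^6 - 336*h^5 + 492*h^4 - 7*h^3 - 246*h^2 - 84*h - 8)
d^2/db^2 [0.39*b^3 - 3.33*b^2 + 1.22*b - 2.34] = 2.34*b - 6.66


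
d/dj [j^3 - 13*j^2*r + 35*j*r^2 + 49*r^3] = 3*j^2 - 26*j*r + 35*r^2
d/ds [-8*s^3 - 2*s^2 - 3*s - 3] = -24*s^2 - 4*s - 3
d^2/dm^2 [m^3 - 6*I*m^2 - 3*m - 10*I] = 6*m - 12*I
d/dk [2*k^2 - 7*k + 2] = 4*k - 7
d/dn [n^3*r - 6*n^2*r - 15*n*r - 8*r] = 3*r*(n^2 - 4*n - 5)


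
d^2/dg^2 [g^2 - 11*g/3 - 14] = 2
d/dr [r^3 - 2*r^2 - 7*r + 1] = 3*r^2 - 4*r - 7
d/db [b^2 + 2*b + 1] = 2*b + 2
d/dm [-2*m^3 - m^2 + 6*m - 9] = -6*m^2 - 2*m + 6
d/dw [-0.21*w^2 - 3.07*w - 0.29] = -0.42*w - 3.07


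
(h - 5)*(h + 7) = h^2 + 2*h - 35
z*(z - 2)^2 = z^3 - 4*z^2 + 4*z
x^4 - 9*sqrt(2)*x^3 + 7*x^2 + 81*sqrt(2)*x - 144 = (x - 3)*(x + 3)*(x - 8*sqrt(2))*(x - sqrt(2))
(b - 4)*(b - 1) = b^2 - 5*b + 4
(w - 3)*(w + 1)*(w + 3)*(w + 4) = w^4 + 5*w^3 - 5*w^2 - 45*w - 36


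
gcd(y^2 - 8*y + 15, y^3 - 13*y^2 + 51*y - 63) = y - 3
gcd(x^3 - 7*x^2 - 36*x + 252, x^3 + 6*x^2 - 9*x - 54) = x + 6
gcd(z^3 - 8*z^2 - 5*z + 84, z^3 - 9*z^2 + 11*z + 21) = z - 7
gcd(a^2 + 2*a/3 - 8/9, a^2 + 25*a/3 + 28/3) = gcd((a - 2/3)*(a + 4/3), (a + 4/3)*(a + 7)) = a + 4/3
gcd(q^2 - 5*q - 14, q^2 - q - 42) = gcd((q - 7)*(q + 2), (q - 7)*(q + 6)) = q - 7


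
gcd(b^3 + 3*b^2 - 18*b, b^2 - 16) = 1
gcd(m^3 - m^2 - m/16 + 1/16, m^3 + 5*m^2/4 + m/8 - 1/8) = m - 1/4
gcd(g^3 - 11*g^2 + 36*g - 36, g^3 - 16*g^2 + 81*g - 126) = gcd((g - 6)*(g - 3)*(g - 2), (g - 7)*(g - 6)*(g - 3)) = g^2 - 9*g + 18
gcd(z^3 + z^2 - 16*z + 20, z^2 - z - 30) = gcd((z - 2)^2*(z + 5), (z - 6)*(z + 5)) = z + 5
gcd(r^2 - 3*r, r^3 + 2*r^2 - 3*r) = r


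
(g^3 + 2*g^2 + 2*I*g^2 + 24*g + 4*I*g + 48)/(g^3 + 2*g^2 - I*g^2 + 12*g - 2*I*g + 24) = (g + 6*I)/(g + 3*I)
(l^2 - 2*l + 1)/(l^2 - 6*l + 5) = (l - 1)/(l - 5)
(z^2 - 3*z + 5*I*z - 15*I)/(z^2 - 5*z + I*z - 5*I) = (z^2 + z*(-3 + 5*I) - 15*I)/(z^2 + z*(-5 + I) - 5*I)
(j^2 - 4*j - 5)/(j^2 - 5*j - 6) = (j - 5)/(j - 6)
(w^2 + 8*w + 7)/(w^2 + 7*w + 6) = (w + 7)/(w + 6)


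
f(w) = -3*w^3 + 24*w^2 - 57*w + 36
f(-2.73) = 431.52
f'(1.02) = -17.40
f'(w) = -9*w^2 + 48*w - 57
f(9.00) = -720.00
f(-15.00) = 16416.00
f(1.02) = -0.35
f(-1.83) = 239.07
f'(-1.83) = -174.98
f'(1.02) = -17.40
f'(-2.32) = -216.80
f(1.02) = -0.35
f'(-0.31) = -72.74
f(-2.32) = 334.88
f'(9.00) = -354.00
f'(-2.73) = -255.12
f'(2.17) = 4.78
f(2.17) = -5.33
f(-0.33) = 57.53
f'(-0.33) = -73.82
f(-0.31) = 56.07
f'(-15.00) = -2802.00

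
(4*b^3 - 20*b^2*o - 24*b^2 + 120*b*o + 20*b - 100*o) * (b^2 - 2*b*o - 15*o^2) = 4*b^5 - 28*b^4*o - 24*b^4 - 20*b^3*o^2 + 168*b^3*o + 20*b^3 + 300*b^2*o^3 + 120*b^2*o^2 - 140*b^2*o - 1800*b*o^3 - 100*b*o^2 + 1500*o^3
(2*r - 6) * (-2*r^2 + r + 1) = -4*r^3 + 14*r^2 - 4*r - 6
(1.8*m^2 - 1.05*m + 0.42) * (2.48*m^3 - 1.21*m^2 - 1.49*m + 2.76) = 4.464*m^5 - 4.782*m^4 - 0.3699*m^3 + 6.0243*m^2 - 3.5238*m + 1.1592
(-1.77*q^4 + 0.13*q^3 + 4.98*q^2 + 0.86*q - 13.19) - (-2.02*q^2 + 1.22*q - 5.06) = -1.77*q^4 + 0.13*q^3 + 7.0*q^2 - 0.36*q - 8.13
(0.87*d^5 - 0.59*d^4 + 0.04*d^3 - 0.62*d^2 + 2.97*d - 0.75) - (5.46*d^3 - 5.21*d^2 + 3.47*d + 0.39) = 0.87*d^5 - 0.59*d^4 - 5.42*d^3 + 4.59*d^2 - 0.5*d - 1.14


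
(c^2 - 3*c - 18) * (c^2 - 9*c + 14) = c^4 - 12*c^3 + 23*c^2 + 120*c - 252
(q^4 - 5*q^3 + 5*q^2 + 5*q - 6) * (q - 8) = q^5 - 13*q^4 + 45*q^3 - 35*q^2 - 46*q + 48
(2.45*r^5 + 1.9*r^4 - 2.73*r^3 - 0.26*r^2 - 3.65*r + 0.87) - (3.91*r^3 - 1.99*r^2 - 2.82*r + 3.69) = 2.45*r^5 + 1.9*r^4 - 6.64*r^3 + 1.73*r^2 - 0.83*r - 2.82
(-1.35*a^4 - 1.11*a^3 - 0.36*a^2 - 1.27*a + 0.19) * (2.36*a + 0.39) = -3.186*a^5 - 3.1461*a^4 - 1.2825*a^3 - 3.1376*a^2 - 0.0469000000000001*a + 0.0741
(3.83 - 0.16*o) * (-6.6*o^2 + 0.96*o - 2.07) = 1.056*o^3 - 25.4316*o^2 + 4.008*o - 7.9281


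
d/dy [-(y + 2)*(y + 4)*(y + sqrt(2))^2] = -(y + sqrt(2))*(2*(y + 2)*(y + 4) + (y + 2)*(y + sqrt(2)) + (y + 4)*(y + sqrt(2)))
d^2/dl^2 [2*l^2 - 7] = 4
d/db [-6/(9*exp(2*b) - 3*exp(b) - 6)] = (12*exp(b) - 2)*exp(b)/(-3*exp(2*b) + exp(b) + 2)^2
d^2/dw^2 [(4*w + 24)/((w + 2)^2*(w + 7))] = 8*(3*w^3 + 57*w^2 + 377*w + 850)/(w^7 + 29*w^6 + 339*w^5 + 2055*w^4 + 6960*w^3 + 13272*w^2 + 13328*w + 5488)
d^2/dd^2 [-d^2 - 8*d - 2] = -2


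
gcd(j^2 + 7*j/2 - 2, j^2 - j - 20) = j + 4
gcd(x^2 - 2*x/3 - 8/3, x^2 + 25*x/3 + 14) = 1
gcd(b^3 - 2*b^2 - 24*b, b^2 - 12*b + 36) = b - 6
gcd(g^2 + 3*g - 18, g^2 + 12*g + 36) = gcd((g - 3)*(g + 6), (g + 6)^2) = g + 6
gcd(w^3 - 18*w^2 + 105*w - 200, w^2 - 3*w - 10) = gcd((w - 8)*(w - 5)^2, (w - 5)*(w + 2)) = w - 5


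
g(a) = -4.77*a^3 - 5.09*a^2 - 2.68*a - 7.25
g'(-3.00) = -100.93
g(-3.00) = 83.77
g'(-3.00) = -100.93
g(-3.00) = 83.77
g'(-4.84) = -288.63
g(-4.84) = 427.31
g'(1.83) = -69.23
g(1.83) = -58.43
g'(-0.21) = -1.17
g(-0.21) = -6.87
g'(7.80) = -952.70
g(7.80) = -2601.44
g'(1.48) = -49.09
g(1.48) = -37.83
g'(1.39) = -44.48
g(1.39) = -33.62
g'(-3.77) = -167.69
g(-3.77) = 186.10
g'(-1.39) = -16.18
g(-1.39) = -0.55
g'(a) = -14.31*a^2 - 10.18*a - 2.68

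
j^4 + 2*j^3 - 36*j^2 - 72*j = j*(j - 6)*(j + 2)*(j + 6)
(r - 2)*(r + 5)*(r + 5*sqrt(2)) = r^3 + 3*r^2 + 5*sqrt(2)*r^2 - 10*r + 15*sqrt(2)*r - 50*sqrt(2)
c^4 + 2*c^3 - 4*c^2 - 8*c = c*(c - 2)*(c + 2)^2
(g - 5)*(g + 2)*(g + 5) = g^3 + 2*g^2 - 25*g - 50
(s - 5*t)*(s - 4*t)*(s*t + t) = s^3*t - 9*s^2*t^2 + s^2*t + 20*s*t^3 - 9*s*t^2 + 20*t^3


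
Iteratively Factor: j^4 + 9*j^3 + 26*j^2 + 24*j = (j + 3)*(j^3 + 6*j^2 + 8*j) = j*(j + 3)*(j^2 + 6*j + 8) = j*(j + 2)*(j + 3)*(j + 4)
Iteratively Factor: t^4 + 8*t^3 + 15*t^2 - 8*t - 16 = (t + 4)*(t^3 + 4*t^2 - t - 4) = (t - 1)*(t + 4)*(t^2 + 5*t + 4) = (t - 1)*(t + 1)*(t + 4)*(t + 4)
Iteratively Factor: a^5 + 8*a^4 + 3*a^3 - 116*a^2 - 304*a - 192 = (a + 3)*(a^4 + 5*a^3 - 12*a^2 - 80*a - 64) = (a + 1)*(a + 3)*(a^3 + 4*a^2 - 16*a - 64) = (a - 4)*(a + 1)*(a + 3)*(a^2 + 8*a + 16) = (a - 4)*(a + 1)*(a + 3)*(a + 4)*(a + 4)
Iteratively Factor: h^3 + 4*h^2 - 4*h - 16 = (h + 4)*(h^2 - 4) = (h - 2)*(h + 4)*(h + 2)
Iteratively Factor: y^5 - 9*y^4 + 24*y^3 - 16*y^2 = (y - 1)*(y^4 - 8*y^3 + 16*y^2) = (y - 4)*(y - 1)*(y^3 - 4*y^2) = y*(y - 4)*(y - 1)*(y^2 - 4*y) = y*(y - 4)^2*(y - 1)*(y)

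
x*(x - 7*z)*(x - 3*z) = x^3 - 10*x^2*z + 21*x*z^2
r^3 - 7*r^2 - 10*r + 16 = (r - 8)*(r - 1)*(r + 2)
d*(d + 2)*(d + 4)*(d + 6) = d^4 + 12*d^3 + 44*d^2 + 48*d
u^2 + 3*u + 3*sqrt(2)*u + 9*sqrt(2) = (u + 3)*(u + 3*sqrt(2))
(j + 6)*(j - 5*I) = j^2 + 6*j - 5*I*j - 30*I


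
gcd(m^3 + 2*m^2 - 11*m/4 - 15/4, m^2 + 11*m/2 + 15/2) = m + 5/2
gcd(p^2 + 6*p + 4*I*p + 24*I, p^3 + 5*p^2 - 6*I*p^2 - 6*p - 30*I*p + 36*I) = p + 6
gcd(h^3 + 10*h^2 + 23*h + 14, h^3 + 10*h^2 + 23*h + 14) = h^3 + 10*h^2 + 23*h + 14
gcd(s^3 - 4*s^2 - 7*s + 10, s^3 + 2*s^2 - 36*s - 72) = s + 2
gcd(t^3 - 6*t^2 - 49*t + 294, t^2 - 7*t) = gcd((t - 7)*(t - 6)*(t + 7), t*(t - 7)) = t - 7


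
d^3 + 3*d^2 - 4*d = d*(d - 1)*(d + 4)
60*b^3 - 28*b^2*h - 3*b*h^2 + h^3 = (-6*b + h)*(-2*b + h)*(5*b + h)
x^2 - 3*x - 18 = (x - 6)*(x + 3)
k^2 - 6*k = k*(k - 6)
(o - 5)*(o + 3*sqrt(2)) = o^2 - 5*o + 3*sqrt(2)*o - 15*sqrt(2)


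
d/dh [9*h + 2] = 9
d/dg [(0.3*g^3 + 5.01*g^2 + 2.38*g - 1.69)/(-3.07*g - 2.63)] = (-1.842*g^3 - 17.7477*g^2 - 26.3526*g - 11.4477)/(9.4249*g^2 + 16.1482*g + 6.9169)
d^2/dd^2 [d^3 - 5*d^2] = 6*d - 10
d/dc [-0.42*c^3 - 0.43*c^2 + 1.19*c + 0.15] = -1.26*c^2 - 0.86*c + 1.19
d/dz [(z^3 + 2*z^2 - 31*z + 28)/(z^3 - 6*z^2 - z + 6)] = 2*(-4*z^2 + 22*z - 79)/(z^4 - 10*z^3 + 13*z^2 + 60*z + 36)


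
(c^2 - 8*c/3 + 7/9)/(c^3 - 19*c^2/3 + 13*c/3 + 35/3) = (c - 1/3)/(c^2 - 4*c - 5)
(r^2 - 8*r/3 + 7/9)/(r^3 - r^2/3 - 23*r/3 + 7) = (r - 1/3)/(r^2 + 2*r - 3)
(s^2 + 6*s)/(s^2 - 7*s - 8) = s*(s + 6)/(s^2 - 7*s - 8)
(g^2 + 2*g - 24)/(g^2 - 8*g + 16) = (g + 6)/(g - 4)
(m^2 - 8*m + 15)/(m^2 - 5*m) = (m - 3)/m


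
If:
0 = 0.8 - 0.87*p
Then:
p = 0.92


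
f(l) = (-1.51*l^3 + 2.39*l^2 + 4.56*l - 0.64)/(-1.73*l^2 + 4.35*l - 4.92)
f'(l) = (3.46*l - 4.35)*(-1.51*l^3 + 2.39*l^2 + 4.56*l - 0.64)/(-1.73*l^2 + 4.35*l - 4.92)^2 + (-4.53*l^2 + 4.78*l + 4.56)/(-1.73*l^2 + 4.35*l - 4.92)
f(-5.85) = -3.98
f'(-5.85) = 0.90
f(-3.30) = -1.69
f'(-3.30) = 0.89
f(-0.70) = 0.24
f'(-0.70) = 0.30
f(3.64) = 2.10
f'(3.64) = 1.73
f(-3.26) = -1.66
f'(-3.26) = 0.89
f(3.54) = 1.92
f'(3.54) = 1.79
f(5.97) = 5.16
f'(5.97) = 1.09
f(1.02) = -2.14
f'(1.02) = -2.84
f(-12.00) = -9.46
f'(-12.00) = 0.89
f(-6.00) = -4.12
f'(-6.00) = 0.90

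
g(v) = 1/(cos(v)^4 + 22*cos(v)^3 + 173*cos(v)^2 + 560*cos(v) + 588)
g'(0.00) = 0.00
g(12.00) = 0.00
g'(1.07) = 0.00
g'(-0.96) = -0.00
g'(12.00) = 0.00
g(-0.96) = 0.00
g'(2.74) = 0.00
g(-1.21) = 0.00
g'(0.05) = 0.00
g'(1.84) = 0.00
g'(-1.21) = -0.00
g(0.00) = 0.00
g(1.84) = 0.00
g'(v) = (4*sin(v)*cos(v)^3 + 66*sin(v)*cos(v)^2 + 346*sin(v)*cos(v) + 560*sin(v))/(cos(v)^4 + 22*cos(v)^3 + 173*cos(v)^2 + 560*cos(v) + 588)^2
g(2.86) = 0.01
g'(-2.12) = -0.00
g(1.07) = 0.00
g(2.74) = 0.00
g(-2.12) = 0.00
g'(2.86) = 0.00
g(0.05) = 0.00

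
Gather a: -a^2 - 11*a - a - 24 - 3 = -a^2 - 12*a - 27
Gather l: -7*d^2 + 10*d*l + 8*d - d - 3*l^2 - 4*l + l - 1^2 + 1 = -7*d^2 + 7*d - 3*l^2 + l*(10*d - 3)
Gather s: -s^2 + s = -s^2 + s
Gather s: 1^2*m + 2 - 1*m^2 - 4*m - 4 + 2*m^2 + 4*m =m^2 + m - 2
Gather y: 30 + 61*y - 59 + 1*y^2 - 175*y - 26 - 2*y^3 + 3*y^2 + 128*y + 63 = -2*y^3 + 4*y^2 + 14*y + 8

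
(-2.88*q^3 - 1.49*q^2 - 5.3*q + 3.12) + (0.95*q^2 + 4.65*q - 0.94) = -2.88*q^3 - 0.54*q^2 - 0.649999999999999*q + 2.18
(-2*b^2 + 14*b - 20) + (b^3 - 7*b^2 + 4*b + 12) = b^3 - 9*b^2 + 18*b - 8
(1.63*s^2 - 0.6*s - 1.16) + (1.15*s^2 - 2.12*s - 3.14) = 2.78*s^2 - 2.72*s - 4.3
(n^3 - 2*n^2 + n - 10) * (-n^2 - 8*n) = -n^5 - 6*n^4 + 15*n^3 + 2*n^2 + 80*n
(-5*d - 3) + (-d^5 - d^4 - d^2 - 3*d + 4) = -d^5 - d^4 - d^2 - 8*d + 1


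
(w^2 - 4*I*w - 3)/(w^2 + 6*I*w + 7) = (w - 3*I)/(w + 7*I)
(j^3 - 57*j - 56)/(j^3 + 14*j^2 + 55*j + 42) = (j - 8)/(j + 6)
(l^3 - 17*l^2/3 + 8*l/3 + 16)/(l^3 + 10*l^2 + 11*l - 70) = (3*l^3 - 17*l^2 + 8*l + 48)/(3*(l^3 + 10*l^2 + 11*l - 70))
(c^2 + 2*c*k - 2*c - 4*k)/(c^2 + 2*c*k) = (c - 2)/c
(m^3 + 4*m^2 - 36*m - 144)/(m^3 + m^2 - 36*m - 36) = (m + 4)/(m + 1)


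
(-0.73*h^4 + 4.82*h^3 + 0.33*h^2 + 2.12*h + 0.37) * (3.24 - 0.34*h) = 0.2482*h^5 - 4.004*h^4 + 15.5046*h^3 + 0.3484*h^2 + 6.743*h + 1.1988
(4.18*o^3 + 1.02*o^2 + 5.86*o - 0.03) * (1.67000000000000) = 6.9806*o^3 + 1.7034*o^2 + 9.7862*o - 0.0501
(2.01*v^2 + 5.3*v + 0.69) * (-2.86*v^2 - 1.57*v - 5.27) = -5.7486*v^4 - 18.3137*v^3 - 20.8871*v^2 - 29.0143*v - 3.6363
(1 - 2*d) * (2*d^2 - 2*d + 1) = -4*d^3 + 6*d^2 - 4*d + 1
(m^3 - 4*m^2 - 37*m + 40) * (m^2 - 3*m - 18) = m^5 - 7*m^4 - 43*m^3 + 223*m^2 + 546*m - 720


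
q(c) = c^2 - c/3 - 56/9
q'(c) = 2*c - 1/3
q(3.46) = 4.60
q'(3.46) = 6.59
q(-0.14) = -6.16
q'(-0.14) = -0.61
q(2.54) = -0.62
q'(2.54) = 4.75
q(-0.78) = -5.35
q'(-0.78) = -1.89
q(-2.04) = -1.38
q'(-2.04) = -4.41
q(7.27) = 44.21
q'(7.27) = 14.21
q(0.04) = -6.23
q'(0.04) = -0.25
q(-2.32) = -0.07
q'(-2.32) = -4.97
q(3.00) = 1.78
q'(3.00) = 5.67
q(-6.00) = 31.78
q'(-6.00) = -12.33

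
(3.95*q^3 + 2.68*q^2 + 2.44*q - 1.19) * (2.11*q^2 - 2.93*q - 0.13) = 8.3345*q^5 - 5.9187*q^4 - 3.2175*q^3 - 10.0085*q^2 + 3.1695*q + 0.1547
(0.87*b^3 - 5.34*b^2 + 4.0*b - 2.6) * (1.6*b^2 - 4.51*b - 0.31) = 1.392*b^5 - 12.4677*b^4 + 30.2137*b^3 - 20.5446*b^2 + 10.486*b + 0.806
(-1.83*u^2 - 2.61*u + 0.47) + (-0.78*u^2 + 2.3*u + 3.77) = -2.61*u^2 - 0.31*u + 4.24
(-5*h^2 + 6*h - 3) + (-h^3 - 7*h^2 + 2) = -h^3 - 12*h^2 + 6*h - 1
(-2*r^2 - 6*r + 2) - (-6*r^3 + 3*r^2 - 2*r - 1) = 6*r^3 - 5*r^2 - 4*r + 3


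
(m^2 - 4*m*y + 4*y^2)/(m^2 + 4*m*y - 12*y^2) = (m - 2*y)/(m + 6*y)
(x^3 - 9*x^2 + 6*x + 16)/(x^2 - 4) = (x^2 - 7*x - 8)/(x + 2)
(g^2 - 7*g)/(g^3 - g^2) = (g - 7)/(g*(g - 1))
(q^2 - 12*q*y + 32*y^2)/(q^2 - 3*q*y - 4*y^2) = (q - 8*y)/(q + y)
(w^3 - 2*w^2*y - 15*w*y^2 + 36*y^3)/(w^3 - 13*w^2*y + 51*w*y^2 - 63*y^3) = (-w - 4*y)/(-w + 7*y)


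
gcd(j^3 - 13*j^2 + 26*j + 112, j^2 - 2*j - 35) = j - 7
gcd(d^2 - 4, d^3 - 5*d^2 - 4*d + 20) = d^2 - 4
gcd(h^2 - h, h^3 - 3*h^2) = h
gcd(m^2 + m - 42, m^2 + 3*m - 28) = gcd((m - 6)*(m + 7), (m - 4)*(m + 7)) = m + 7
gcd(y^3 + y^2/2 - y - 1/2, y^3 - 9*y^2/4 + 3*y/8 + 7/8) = y^2 - y/2 - 1/2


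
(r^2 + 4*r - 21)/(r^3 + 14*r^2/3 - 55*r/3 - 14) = 3/(3*r + 2)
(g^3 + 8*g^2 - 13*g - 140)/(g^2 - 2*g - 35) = (g^2 + 3*g - 28)/(g - 7)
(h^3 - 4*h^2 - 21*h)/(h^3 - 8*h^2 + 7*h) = (h + 3)/(h - 1)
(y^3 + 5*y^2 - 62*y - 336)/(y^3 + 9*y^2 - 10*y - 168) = (y - 8)/(y - 4)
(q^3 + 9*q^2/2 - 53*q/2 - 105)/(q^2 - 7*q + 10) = (q^2 + 19*q/2 + 21)/(q - 2)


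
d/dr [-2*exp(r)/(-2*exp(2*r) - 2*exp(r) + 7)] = (-4*exp(2*r) - 14)*exp(r)/(4*exp(4*r) + 8*exp(3*r) - 24*exp(2*r) - 28*exp(r) + 49)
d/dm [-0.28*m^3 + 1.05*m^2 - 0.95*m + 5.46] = -0.84*m^2 + 2.1*m - 0.95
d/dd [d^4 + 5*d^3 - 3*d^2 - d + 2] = 4*d^3 + 15*d^2 - 6*d - 1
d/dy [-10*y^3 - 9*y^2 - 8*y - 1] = -30*y^2 - 18*y - 8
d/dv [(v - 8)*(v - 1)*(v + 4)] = 3*v^2 - 10*v - 28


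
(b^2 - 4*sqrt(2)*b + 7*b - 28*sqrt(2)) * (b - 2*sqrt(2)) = b^3 - 6*sqrt(2)*b^2 + 7*b^2 - 42*sqrt(2)*b + 16*b + 112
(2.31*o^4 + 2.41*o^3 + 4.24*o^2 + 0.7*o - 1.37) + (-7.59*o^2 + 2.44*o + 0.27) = 2.31*o^4 + 2.41*o^3 - 3.35*o^2 + 3.14*o - 1.1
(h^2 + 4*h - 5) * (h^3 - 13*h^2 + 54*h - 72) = h^5 - 9*h^4 - 3*h^3 + 209*h^2 - 558*h + 360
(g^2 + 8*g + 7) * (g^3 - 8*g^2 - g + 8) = g^5 - 58*g^3 - 56*g^2 + 57*g + 56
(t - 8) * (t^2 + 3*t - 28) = t^3 - 5*t^2 - 52*t + 224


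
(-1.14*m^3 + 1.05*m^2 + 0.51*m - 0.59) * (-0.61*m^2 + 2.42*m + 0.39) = 0.6954*m^5 - 3.3993*m^4 + 1.7853*m^3 + 2.0036*m^2 - 1.2289*m - 0.2301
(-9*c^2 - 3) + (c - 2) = -9*c^2 + c - 5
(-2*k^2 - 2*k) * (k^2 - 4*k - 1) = -2*k^4 + 6*k^3 + 10*k^2 + 2*k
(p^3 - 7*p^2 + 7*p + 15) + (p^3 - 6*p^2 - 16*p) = 2*p^3 - 13*p^2 - 9*p + 15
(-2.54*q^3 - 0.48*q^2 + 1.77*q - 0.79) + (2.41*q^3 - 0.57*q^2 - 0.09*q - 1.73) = -0.13*q^3 - 1.05*q^2 + 1.68*q - 2.52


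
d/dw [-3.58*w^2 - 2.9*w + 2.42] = -7.16*w - 2.9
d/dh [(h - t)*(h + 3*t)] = 2*h + 2*t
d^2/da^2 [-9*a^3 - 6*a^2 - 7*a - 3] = -54*a - 12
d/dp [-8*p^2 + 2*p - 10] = 2 - 16*p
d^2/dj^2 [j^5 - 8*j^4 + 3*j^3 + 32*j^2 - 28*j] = 20*j^3 - 96*j^2 + 18*j + 64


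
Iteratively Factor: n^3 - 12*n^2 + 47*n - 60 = (n - 5)*(n^2 - 7*n + 12) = (n - 5)*(n - 4)*(n - 3)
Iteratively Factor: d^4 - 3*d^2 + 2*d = (d)*(d^3 - 3*d + 2) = d*(d - 1)*(d^2 + d - 2) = d*(d - 1)^2*(d + 2)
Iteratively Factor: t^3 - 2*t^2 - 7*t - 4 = (t - 4)*(t^2 + 2*t + 1) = (t - 4)*(t + 1)*(t + 1)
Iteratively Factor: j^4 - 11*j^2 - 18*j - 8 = (j + 1)*(j^3 - j^2 - 10*j - 8) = (j + 1)^2*(j^2 - 2*j - 8) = (j - 4)*(j + 1)^2*(j + 2)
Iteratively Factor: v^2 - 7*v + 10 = (v - 2)*(v - 5)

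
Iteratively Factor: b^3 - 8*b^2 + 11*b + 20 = (b + 1)*(b^2 - 9*b + 20) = (b - 5)*(b + 1)*(b - 4)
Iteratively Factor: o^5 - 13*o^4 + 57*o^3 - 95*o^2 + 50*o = (o - 2)*(o^4 - 11*o^3 + 35*o^2 - 25*o) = (o - 5)*(o - 2)*(o^3 - 6*o^2 + 5*o) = o*(o - 5)*(o - 2)*(o^2 - 6*o + 5) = o*(o - 5)^2*(o - 2)*(o - 1)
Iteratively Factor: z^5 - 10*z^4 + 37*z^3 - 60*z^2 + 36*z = (z)*(z^4 - 10*z^3 + 37*z^2 - 60*z + 36) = z*(z - 2)*(z^3 - 8*z^2 + 21*z - 18) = z*(z - 3)*(z - 2)*(z^2 - 5*z + 6) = z*(z - 3)^2*(z - 2)*(z - 2)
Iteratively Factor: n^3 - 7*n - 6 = (n + 1)*(n^2 - n - 6) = (n + 1)*(n + 2)*(n - 3)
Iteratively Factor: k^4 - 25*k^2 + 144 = (k + 3)*(k^3 - 3*k^2 - 16*k + 48) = (k + 3)*(k + 4)*(k^2 - 7*k + 12) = (k - 4)*(k + 3)*(k + 4)*(k - 3)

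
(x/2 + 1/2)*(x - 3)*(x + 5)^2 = x^4/2 + 4*x^3 + x^2 - 40*x - 75/2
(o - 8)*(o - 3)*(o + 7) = o^3 - 4*o^2 - 53*o + 168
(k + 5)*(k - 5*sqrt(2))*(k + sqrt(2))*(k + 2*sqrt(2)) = k^4 - 2*sqrt(2)*k^3 + 5*k^3 - 26*k^2 - 10*sqrt(2)*k^2 - 130*k - 20*sqrt(2)*k - 100*sqrt(2)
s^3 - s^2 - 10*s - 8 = (s - 4)*(s + 1)*(s + 2)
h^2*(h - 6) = h^3 - 6*h^2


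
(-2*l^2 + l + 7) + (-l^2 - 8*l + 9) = -3*l^2 - 7*l + 16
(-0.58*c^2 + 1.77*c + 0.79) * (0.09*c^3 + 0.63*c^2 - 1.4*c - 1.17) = -0.0522*c^5 - 0.2061*c^4 + 1.9982*c^3 - 1.3017*c^2 - 3.1769*c - 0.9243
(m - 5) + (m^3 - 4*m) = m^3 - 3*m - 5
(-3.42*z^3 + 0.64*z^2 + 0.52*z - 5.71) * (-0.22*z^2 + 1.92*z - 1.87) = 0.7524*z^5 - 6.7072*z^4 + 7.5098*z^3 + 1.0578*z^2 - 11.9356*z + 10.6777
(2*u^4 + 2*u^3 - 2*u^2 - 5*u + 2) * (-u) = -2*u^5 - 2*u^4 + 2*u^3 + 5*u^2 - 2*u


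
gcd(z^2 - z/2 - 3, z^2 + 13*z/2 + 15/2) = z + 3/2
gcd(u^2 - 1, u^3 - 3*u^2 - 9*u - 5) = u + 1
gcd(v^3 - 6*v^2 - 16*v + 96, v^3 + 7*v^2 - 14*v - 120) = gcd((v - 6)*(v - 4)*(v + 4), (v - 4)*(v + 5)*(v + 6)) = v - 4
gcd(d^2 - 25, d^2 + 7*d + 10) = d + 5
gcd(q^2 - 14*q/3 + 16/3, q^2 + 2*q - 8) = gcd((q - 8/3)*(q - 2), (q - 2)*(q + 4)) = q - 2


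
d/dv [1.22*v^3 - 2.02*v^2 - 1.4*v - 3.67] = 3.66*v^2 - 4.04*v - 1.4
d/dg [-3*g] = -3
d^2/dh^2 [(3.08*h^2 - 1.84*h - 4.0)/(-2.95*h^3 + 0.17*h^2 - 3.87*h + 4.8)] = (-53.6074*h^6 + 96.0756*h^5 + 623.16036*h^4 - 688.634232*h^3 + 602.42208*h^2 + 315.04176*h + 39.72048)/(25.672375*h^9 - 4.438275*h^8 + 101.29179*h^7 - 136.965743*h^6 + 147.324294*h^5 - 336.849579*h^4 + 280.812123*h^3 - 227.41776*h^2 + 267.4944*h - 110.592)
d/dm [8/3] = 0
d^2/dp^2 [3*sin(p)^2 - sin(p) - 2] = sin(p) + 6*cos(2*p)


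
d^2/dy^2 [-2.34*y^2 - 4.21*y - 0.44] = -4.68000000000000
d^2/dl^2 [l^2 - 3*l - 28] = 2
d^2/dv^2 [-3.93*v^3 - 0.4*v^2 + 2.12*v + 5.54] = -23.58*v - 0.8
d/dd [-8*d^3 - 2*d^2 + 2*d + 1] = -24*d^2 - 4*d + 2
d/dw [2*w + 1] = 2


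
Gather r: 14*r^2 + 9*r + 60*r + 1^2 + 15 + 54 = 14*r^2 + 69*r + 70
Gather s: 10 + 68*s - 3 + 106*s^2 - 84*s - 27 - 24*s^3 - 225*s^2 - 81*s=-24*s^3 - 119*s^2 - 97*s - 20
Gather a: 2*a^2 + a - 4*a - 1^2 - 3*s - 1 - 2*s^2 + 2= 2*a^2 - 3*a - 2*s^2 - 3*s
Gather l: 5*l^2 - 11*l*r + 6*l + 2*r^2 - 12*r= 5*l^2 + l*(6 - 11*r) + 2*r^2 - 12*r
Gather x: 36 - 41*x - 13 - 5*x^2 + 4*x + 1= -5*x^2 - 37*x + 24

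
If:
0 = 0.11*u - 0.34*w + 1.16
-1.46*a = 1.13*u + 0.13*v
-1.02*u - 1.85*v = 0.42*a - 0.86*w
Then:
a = 7.80189897768495 - 2.32900956359239*w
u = 3.09090909090909*w - 10.5454545454545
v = 4.0430086841816 - 0.710563922172145*w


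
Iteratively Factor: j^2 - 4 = (j + 2)*(j - 2)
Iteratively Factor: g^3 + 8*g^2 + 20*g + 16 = (g + 2)*(g^2 + 6*g + 8) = (g + 2)^2*(g + 4)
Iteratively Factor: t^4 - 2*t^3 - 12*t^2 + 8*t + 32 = (t - 4)*(t^3 + 2*t^2 - 4*t - 8) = (t - 4)*(t - 2)*(t^2 + 4*t + 4) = (t - 4)*(t - 2)*(t + 2)*(t + 2)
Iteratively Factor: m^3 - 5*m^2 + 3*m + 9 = (m - 3)*(m^2 - 2*m - 3) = (m - 3)*(m + 1)*(m - 3)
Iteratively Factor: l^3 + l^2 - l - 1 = (l - 1)*(l^2 + 2*l + 1) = (l - 1)*(l + 1)*(l + 1)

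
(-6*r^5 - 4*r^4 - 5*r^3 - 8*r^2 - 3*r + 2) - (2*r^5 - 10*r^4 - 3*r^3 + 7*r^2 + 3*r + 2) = -8*r^5 + 6*r^4 - 2*r^3 - 15*r^2 - 6*r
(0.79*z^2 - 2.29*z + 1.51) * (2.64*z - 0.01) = 2.0856*z^3 - 6.0535*z^2 + 4.0093*z - 0.0151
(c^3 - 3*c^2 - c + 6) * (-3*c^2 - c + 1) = -3*c^5 + 8*c^4 + 7*c^3 - 20*c^2 - 7*c + 6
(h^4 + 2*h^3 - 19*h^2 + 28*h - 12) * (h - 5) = h^5 - 3*h^4 - 29*h^3 + 123*h^2 - 152*h + 60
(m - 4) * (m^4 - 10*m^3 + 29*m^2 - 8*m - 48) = m^5 - 14*m^4 + 69*m^3 - 124*m^2 - 16*m + 192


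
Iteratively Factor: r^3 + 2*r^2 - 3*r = (r)*(r^2 + 2*r - 3) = r*(r - 1)*(r + 3)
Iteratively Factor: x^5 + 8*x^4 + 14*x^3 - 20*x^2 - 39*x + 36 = (x - 1)*(x^4 + 9*x^3 + 23*x^2 + 3*x - 36) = (x - 1)^2*(x^3 + 10*x^2 + 33*x + 36) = (x - 1)^2*(x + 3)*(x^2 + 7*x + 12) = (x - 1)^2*(x + 3)^2*(x + 4)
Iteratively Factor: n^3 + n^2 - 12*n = (n - 3)*(n^2 + 4*n) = (n - 3)*(n + 4)*(n)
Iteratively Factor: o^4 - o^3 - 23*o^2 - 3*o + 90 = (o + 3)*(o^3 - 4*o^2 - 11*o + 30) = (o + 3)^2*(o^2 - 7*o + 10) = (o - 5)*(o + 3)^2*(o - 2)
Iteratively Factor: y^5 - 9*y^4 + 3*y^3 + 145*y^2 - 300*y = (y - 5)*(y^4 - 4*y^3 - 17*y^2 + 60*y) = (y - 5)^2*(y^3 + y^2 - 12*y) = y*(y - 5)^2*(y^2 + y - 12) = y*(y - 5)^2*(y - 3)*(y + 4)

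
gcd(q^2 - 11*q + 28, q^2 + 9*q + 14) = 1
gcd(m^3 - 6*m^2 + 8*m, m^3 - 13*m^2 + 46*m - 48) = m - 2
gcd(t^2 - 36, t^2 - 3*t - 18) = t - 6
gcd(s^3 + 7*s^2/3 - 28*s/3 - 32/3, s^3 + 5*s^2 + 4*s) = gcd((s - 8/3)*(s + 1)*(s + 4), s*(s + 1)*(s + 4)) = s^2 + 5*s + 4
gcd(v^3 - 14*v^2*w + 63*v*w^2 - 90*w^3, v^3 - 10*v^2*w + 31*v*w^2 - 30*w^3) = v^2 - 8*v*w + 15*w^2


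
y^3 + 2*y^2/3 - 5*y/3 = y*(y - 1)*(y + 5/3)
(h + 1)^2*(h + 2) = h^3 + 4*h^2 + 5*h + 2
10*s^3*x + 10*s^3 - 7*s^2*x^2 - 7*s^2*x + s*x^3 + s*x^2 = (-5*s + x)*(-2*s + x)*(s*x + s)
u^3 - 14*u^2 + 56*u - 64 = (u - 8)*(u - 4)*(u - 2)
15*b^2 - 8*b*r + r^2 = (-5*b + r)*(-3*b + r)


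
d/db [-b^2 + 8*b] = 8 - 2*b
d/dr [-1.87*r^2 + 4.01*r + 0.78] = 4.01 - 3.74*r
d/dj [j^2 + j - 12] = 2*j + 1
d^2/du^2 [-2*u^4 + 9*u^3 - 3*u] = 6*u*(9 - 4*u)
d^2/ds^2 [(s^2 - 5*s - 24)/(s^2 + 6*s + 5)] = 2*(-11*s^3 - 87*s^2 - 357*s - 569)/(s^6 + 18*s^5 + 123*s^4 + 396*s^3 + 615*s^2 + 450*s + 125)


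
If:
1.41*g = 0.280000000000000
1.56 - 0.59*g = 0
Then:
No Solution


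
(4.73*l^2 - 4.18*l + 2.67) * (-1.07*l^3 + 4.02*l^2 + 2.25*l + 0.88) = -5.0611*l^5 + 23.4872*l^4 - 9.01799999999999*l^3 + 5.4908*l^2 + 2.3291*l + 2.3496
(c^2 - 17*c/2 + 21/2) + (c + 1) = c^2 - 15*c/2 + 23/2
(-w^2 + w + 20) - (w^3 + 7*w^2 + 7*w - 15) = -w^3 - 8*w^2 - 6*w + 35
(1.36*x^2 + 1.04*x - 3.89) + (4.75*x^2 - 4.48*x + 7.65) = 6.11*x^2 - 3.44*x + 3.76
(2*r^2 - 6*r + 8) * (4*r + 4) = 8*r^3 - 16*r^2 + 8*r + 32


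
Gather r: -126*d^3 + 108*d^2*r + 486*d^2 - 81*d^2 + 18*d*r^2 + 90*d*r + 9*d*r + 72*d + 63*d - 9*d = -126*d^3 + 405*d^2 + 18*d*r^2 + 126*d + r*(108*d^2 + 99*d)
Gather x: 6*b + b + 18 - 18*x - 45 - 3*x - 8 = 7*b - 21*x - 35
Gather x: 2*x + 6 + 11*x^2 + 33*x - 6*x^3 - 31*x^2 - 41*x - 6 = -6*x^3 - 20*x^2 - 6*x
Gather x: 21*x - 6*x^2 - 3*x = -6*x^2 + 18*x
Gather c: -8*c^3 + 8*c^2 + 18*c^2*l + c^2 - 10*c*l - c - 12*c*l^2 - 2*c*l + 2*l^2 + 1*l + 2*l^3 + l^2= -8*c^3 + c^2*(18*l + 9) + c*(-12*l^2 - 12*l - 1) + 2*l^3 + 3*l^2 + l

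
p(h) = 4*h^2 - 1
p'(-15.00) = -120.00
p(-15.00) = 899.00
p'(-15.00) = -120.00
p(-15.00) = 899.00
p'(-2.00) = -16.00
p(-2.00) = 15.00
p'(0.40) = 3.20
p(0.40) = -0.36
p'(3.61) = 28.88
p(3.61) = 51.13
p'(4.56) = 36.48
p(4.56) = 82.17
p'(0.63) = 5.04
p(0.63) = 0.59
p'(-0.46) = -3.68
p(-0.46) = -0.15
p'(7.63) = 61.04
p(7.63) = 231.87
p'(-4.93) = -39.44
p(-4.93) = 96.22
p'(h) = 8*h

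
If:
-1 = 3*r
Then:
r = -1/3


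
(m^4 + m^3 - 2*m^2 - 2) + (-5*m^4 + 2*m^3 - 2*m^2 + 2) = -4*m^4 + 3*m^3 - 4*m^2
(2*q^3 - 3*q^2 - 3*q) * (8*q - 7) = 16*q^4 - 38*q^3 - 3*q^2 + 21*q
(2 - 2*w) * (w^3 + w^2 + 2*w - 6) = -2*w^4 - 2*w^2 + 16*w - 12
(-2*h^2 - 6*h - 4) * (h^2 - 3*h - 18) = -2*h^4 + 50*h^2 + 120*h + 72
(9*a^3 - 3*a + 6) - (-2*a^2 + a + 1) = 9*a^3 + 2*a^2 - 4*a + 5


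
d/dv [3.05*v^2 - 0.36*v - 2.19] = 6.1*v - 0.36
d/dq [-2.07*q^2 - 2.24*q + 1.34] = -4.14*q - 2.24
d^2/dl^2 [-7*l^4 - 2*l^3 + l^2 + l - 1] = -84*l^2 - 12*l + 2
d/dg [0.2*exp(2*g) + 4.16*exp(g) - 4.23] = (0.4*exp(g) + 4.16)*exp(g)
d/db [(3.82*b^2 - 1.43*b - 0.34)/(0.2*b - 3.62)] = (0.764*b^2 - 27.6568*b + 5.2446)/(0.04*b^2 - 1.448*b + 13.1044)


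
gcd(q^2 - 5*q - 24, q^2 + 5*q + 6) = q + 3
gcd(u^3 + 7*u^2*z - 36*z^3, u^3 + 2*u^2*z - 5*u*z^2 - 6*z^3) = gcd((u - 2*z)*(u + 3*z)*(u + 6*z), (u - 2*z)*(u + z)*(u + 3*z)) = -u^2 - u*z + 6*z^2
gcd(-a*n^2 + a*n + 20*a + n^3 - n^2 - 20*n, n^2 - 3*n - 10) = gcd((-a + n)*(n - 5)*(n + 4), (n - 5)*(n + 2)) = n - 5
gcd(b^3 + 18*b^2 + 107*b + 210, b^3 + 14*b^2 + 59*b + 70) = b^2 + 12*b + 35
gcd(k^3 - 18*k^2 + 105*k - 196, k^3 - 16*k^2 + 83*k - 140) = k^2 - 11*k + 28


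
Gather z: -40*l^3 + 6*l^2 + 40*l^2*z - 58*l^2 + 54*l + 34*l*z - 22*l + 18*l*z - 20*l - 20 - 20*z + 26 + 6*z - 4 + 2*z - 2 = -40*l^3 - 52*l^2 + 12*l + z*(40*l^2 + 52*l - 12)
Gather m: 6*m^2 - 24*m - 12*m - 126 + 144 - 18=6*m^2 - 36*m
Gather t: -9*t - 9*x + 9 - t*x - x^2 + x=t*(-x - 9) - x^2 - 8*x + 9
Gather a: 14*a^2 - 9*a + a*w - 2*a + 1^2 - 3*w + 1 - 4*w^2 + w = 14*a^2 + a*(w - 11) - 4*w^2 - 2*w + 2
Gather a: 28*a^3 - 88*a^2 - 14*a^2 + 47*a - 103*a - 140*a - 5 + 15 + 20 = 28*a^3 - 102*a^2 - 196*a + 30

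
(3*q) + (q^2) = q^2 + 3*q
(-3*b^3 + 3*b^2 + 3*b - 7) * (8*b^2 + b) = -24*b^5 + 21*b^4 + 27*b^3 - 53*b^2 - 7*b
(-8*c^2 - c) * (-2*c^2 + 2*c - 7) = 16*c^4 - 14*c^3 + 54*c^2 + 7*c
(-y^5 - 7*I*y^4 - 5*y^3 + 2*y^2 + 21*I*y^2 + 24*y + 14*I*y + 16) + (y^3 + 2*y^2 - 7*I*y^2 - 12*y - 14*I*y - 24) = -y^5 - 7*I*y^4 - 4*y^3 + 4*y^2 + 14*I*y^2 + 12*y - 8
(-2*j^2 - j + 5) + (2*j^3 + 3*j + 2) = 2*j^3 - 2*j^2 + 2*j + 7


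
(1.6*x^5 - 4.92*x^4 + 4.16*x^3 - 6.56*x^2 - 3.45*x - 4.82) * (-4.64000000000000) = -7.424*x^5 + 22.8288*x^4 - 19.3024*x^3 + 30.4384*x^2 + 16.008*x + 22.3648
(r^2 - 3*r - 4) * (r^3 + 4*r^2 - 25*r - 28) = r^5 + r^4 - 41*r^3 + 31*r^2 + 184*r + 112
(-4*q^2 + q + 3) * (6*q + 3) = -24*q^3 - 6*q^2 + 21*q + 9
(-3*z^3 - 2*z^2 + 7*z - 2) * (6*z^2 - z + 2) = -18*z^5 - 9*z^4 + 38*z^3 - 23*z^2 + 16*z - 4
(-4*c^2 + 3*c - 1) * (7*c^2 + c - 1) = -28*c^4 + 17*c^3 - 4*c + 1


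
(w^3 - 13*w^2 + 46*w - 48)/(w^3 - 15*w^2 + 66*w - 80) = (w - 3)/(w - 5)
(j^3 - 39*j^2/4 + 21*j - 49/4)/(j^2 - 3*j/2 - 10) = (-4*j^3 + 39*j^2 - 84*j + 49)/(2*(-2*j^2 + 3*j + 20))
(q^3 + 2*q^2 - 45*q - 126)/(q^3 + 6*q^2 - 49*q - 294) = (q + 3)/(q + 7)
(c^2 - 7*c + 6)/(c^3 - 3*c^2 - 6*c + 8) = (c - 6)/(c^2 - 2*c - 8)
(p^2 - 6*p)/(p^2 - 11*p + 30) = p/(p - 5)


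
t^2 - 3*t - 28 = (t - 7)*(t + 4)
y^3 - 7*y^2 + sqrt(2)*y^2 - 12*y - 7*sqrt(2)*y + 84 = (y - 7)*(y - 2*sqrt(2))*(y + 3*sqrt(2))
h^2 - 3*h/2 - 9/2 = (h - 3)*(h + 3/2)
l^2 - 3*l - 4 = (l - 4)*(l + 1)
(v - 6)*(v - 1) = v^2 - 7*v + 6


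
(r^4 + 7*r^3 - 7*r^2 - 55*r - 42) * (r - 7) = r^5 - 56*r^3 - 6*r^2 + 343*r + 294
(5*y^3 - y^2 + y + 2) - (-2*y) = 5*y^3 - y^2 + 3*y + 2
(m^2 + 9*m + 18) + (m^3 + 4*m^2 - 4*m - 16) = m^3 + 5*m^2 + 5*m + 2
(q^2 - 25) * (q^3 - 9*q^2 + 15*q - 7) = q^5 - 9*q^4 - 10*q^3 + 218*q^2 - 375*q + 175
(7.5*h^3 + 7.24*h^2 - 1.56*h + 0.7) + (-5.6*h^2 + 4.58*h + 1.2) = 7.5*h^3 + 1.64*h^2 + 3.02*h + 1.9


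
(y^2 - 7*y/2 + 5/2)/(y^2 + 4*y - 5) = (y - 5/2)/(y + 5)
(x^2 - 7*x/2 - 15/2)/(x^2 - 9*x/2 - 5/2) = (2*x + 3)/(2*x + 1)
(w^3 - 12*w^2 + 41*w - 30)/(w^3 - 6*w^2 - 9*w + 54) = (w^2 - 6*w + 5)/(w^2 - 9)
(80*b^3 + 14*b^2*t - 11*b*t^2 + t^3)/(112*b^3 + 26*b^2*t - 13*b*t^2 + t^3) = (-5*b + t)/(-7*b + t)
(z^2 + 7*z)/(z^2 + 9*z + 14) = z/(z + 2)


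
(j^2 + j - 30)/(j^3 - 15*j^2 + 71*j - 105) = (j + 6)/(j^2 - 10*j + 21)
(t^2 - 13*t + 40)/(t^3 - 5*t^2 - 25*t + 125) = (t - 8)/(t^2 - 25)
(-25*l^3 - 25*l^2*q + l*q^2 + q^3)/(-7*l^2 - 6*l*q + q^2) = (-25*l^2 + q^2)/(-7*l + q)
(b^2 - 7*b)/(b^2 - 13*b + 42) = b/(b - 6)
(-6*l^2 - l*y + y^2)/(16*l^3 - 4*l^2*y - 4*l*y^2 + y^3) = (-3*l + y)/(8*l^2 - 6*l*y + y^2)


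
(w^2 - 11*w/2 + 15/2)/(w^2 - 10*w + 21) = (w - 5/2)/(w - 7)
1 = 1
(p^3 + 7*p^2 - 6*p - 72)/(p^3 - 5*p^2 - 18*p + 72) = (p + 6)/(p - 6)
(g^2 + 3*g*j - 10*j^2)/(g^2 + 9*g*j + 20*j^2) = (g - 2*j)/(g + 4*j)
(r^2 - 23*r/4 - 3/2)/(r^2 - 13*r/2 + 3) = (4*r + 1)/(2*(2*r - 1))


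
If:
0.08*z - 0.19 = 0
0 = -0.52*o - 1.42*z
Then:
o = -6.49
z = 2.38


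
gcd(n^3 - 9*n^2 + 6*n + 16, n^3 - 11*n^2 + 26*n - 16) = n^2 - 10*n + 16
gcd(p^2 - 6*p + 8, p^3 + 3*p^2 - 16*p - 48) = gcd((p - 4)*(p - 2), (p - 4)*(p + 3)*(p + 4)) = p - 4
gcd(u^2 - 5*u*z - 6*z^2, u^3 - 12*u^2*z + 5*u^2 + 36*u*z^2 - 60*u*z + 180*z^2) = -u + 6*z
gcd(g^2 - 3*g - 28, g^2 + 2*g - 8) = g + 4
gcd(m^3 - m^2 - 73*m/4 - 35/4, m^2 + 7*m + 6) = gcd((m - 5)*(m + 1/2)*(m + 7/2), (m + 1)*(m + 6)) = 1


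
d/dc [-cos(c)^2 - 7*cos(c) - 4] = (2*cos(c) + 7)*sin(c)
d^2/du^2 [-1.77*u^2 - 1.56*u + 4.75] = -3.54000000000000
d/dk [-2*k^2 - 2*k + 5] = -4*k - 2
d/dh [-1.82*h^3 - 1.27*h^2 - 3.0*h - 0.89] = -5.46*h^2 - 2.54*h - 3.0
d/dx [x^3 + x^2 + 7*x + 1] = 3*x^2 + 2*x + 7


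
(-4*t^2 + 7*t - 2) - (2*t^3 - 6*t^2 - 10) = -2*t^3 + 2*t^2 + 7*t + 8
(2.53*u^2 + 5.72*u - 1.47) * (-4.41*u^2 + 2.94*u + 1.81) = -11.1573*u^4 - 17.787*u^3 + 27.8788*u^2 + 6.0314*u - 2.6607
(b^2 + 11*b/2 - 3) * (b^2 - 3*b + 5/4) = b^4 + 5*b^3/2 - 73*b^2/4 + 127*b/8 - 15/4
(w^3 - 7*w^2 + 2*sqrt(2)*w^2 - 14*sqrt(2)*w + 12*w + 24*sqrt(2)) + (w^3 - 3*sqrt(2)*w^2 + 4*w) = 2*w^3 - 7*w^2 - sqrt(2)*w^2 - 14*sqrt(2)*w + 16*w + 24*sqrt(2)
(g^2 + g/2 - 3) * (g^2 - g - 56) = g^4 - g^3/2 - 119*g^2/2 - 25*g + 168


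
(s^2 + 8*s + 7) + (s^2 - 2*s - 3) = 2*s^2 + 6*s + 4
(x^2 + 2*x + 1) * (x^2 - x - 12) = x^4 + x^3 - 13*x^2 - 25*x - 12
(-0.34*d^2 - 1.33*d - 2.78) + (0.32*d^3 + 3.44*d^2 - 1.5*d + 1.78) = 0.32*d^3 + 3.1*d^2 - 2.83*d - 1.0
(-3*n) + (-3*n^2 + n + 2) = -3*n^2 - 2*n + 2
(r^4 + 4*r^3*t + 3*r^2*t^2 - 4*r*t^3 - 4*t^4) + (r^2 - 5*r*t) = r^4 + 4*r^3*t + 3*r^2*t^2 + r^2 - 4*r*t^3 - 5*r*t - 4*t^4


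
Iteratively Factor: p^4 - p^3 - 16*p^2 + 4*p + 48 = (p - 4)*(p^3 + 3*p^2 - 4*p - 12) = (p - 4)*(p + 2)*(p^2 + p - 6) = (p - 4)*(p + 2)*(p + 3)*(p - 2)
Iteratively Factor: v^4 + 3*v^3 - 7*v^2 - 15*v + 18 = (v + 3)*(v^3 - 7*v + 6) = (v - 2)*(v + 3)*(v^2 + 2*v - 3) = (v - 2)*(v - 1)*(v + 3)*(v + 3)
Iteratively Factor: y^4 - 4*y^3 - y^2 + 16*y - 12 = (y - 2)*(y^3 - 2*y^2 - 5*y + 6) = (y - 3)*(y - 2)*(y^2 + y - 2) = (y - 3)*(y - 2)*(y + 2)*(y - 1)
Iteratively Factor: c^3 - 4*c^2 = (c)*(c^2 - 4*c) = c*(c - 4)*(c)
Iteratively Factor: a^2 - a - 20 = (a - 5)*(a + 4)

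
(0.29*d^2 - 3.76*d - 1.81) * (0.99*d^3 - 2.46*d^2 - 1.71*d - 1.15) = 0.2871*d^5 - 4.4358*d^4 + 6.9618*d^3 + 10.5487*d^2 + 7.4191*d + 2.0815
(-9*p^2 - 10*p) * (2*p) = -18*p^3 - 20*p^2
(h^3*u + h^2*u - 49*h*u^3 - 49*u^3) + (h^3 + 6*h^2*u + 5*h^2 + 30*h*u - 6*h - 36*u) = h^3*u + h^3 + 7*h^2*u + 5*h^2 - 49*h*u^3 + 30*h*u - 6*h - 49*u^3 - 36*u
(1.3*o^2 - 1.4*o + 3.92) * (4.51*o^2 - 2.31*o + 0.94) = 5.863*o^4 - 9.317*o^3 + 22.1352*o^2 - 10.3712*o + 3.6848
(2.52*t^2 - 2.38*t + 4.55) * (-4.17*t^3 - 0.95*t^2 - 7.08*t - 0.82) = -10.5084*t^5 + 7.5306*t^4 - 34.5541*t^3 + 10.4615*t^2 - 30.2624*t - 3.731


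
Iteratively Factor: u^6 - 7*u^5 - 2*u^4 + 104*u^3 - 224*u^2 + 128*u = (u - 4)*(u^5 - 3*u^4 - 14*u^3 + 48*u^2 - 32*u) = (u - 4)^2*(u^4 + u^3 - 10*u^2 + 8*u) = u*(u - 4)^2*(u^3 + u^2 - 10*u + 8) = u*(u - 4)^2*(u - 1)*(u^2 + 2*u - 8) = u*(u - 4)^2*(u - 1)*(u + 4)*(u - 2)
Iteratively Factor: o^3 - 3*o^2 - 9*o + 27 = (o - 3)*(o^2 - 9) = (o - 3)*(o + 3)*(o - 3)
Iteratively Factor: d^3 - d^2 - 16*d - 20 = (d + 2)*(d^2 - 3*d - 10) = (d + 2)^2*(d - 5)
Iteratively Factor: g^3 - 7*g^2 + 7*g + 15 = (g - 5)*(g^2 - 2*g - 3) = (g - 5)*(g - 3)*(g + 1)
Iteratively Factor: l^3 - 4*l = (l)*(l^2 - 4) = l*(l - 2)*(l + 2)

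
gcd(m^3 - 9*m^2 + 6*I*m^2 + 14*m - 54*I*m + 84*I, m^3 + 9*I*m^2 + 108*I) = m + 6*I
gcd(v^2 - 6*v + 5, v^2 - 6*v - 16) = 1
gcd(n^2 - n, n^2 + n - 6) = 1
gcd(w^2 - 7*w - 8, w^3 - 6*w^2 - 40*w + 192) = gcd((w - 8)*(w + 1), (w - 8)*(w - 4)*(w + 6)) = w - 8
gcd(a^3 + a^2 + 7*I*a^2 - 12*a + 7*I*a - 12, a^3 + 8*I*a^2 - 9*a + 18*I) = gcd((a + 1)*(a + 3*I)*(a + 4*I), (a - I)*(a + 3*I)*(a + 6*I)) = a + 3*I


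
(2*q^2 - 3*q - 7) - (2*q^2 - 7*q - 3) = 4*q - 4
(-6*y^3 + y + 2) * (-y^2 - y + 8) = 6*y^5 + 6*y^4 - 49*y^3 - 3*y^2 + 6*y + 16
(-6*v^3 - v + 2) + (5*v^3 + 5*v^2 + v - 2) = -v^3 + 5*v^2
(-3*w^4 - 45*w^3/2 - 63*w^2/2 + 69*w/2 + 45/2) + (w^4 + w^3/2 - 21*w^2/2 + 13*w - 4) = -2*w^4 - 22*w^3 - 42*w^2 + 95*w/2 + 37/2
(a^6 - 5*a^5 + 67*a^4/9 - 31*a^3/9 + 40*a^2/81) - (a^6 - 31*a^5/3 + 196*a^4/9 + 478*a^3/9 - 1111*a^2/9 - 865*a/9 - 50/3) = 16*a^5/3 - 43*a^4/3 - 509*a^3/9 + 10039*a^2/81 + 865*a/9 + 50/3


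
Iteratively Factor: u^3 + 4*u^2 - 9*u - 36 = (u + 4)*(u^2 - 9) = (u + 3)*(u + 4)*(u - 3)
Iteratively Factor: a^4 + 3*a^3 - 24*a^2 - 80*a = (a + 4)*(a^3 - a^2 - 20*a) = (a + 4)^2*(a^2 - 5*a) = (a - 5)*(a + 4)^2*(a)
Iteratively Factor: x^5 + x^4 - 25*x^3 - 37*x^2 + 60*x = (x + 3)*(x^4 - 2*x^3 - 19*x^2 + 20*x) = (x + 3)*(x + 4)*(x^3 - 6*x^2 + 5*x) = (x - 1)*(x + 3)*(x + 4)*(x^2 - 5*x) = (x - 5)*(x - 1)*(x + 3)*(x + 4)*(x)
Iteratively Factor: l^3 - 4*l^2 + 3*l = (l)*(l^2 - 4*l + 3) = l*(l - 1)*(l - 3)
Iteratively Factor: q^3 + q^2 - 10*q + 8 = (q - 2)*(q^2 + 3*q - 4) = (q - 2)*(q + 4)*(q - 1)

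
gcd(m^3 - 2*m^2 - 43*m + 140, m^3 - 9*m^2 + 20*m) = m^2 - 9*m + 20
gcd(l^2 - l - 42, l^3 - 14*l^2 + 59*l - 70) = l - 7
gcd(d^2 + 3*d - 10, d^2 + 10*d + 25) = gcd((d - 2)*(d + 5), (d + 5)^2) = d + 5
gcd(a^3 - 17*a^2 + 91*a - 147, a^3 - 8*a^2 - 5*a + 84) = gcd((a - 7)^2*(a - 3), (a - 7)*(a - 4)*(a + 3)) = a - 7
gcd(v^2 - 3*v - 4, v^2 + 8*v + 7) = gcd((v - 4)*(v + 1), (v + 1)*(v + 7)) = v + 1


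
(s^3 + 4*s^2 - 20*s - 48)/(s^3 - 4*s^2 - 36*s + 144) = (s + 2)/(s - 6)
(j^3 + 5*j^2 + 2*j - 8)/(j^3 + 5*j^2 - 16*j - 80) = (j^2 + j - 2)/(j^2 + j - 20)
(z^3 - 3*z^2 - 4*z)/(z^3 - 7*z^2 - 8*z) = (z - 4)/(z - 8)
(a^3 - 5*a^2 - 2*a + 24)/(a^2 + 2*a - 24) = (a^2 - a - 6)/(a + 6)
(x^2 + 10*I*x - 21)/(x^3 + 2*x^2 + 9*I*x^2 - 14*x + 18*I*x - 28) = (x + 3*I)/(x^2 + 2*x*(1 + I) + 4*I)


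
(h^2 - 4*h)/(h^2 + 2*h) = (h - 4)/(h + 2)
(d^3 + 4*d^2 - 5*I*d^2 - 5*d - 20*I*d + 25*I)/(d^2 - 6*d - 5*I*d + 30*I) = (d^2 + 4*d - 5)/(d - 6)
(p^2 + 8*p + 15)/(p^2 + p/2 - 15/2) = 2*(p + 5)/(2*p - 5)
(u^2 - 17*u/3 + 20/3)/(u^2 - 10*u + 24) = (u - 5/3)/(u - 6)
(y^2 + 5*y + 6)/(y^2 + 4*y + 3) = (y + 2)/(y + 1)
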